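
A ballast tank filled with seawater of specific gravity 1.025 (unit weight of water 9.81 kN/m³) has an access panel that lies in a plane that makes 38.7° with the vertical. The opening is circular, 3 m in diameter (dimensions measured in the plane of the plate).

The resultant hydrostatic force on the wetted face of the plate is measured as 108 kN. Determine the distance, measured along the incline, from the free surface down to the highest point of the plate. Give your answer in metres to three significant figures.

y_top ≈ 0.447 m

γ = 1.025 × 9.81 = 10.05525 kN/m³.
A = π(1.5)² = 7.06858 m².
From F = γ·h_c·A, the centroid depth is h_c = 108/(10.05525 × 7.06858) = 1.51949 m.
The plate makes 38.7° with the vertical, i.e. θ = 90° − 38.7° = 51.3° to the horizontal. Measuring y along the incline from the free-surface line, vertical depth h = y·sinθ with sinθ = 0.780430.
Along the incline, y_c = h_c/sinθ = 1.51949/0.780430 = 1.94699 m.
The centroid is at the centre, 1.5 m below the top of the plate, so the highest point sits at y_top = 1.94699 − 1.5 = 0.44699 m along the incline.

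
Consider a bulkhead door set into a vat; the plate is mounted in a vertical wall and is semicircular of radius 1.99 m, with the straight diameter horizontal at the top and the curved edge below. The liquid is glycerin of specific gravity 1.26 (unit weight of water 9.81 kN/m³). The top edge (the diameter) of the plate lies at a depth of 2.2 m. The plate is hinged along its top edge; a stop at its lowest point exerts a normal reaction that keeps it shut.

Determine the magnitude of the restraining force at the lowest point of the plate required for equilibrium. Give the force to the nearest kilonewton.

γ = 1.26 × 9.81 = 12.3606 kN/m³.
The centroid of a semicircle lies 4r/(3π) = 0.844582 m from the diameter, here below the top edge, so the centroid depth is h_c = 2.2 + 0.844582 = 3.04458 m.
A = πr²/2 = π × 1.99²/2 = 6.22051 m².
Resultant F = γ·h_c·A = 12.3606 × 3.04458 × 6.22051 = 234.095 kN.
I_c = (π/8 − 8/(9π))·r⁴ = 0.109757 × 1.99⁴ = 1.72125 m⁴.
Centre of pressure: y_p = y_c + I_c/(y_c·A) = 3.04458 + 1.72125/(3.04458 × 6.22051) = 3.04458 + 0.0908847 = 3.13546 m along the plane.
The resultant acts 0.844582 + 0.0908847 = 0.935467 m (along the plate) below the hinge at the top edge, so the moment about the hinge is M = F × 0.935467 = 234.095 × 0.935467 = 218.988 kN·m.
A normal force at the bottom, 1.99 m from the hinge, must supply this moment: P = 218.988/1.99 = 110.044 kN.

P ≈ 110 kN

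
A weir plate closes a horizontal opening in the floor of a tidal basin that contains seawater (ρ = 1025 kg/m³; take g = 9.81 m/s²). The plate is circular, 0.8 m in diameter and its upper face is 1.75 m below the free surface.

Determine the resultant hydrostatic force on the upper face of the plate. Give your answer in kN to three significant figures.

F ≈ 8.85 kN

γ = ρg = 1025 × 9.81 / 1000 = 10.05525 kN/m³.
The plate is horizontal, so pressure is uniform at p = γ·h = 10.05525 × 1.75 = 17.5967 kN/m².
A = π(0.4)² = 0.502655 m².
F = p·A = 17.5967 × 0.502655 = 8.84507 kN.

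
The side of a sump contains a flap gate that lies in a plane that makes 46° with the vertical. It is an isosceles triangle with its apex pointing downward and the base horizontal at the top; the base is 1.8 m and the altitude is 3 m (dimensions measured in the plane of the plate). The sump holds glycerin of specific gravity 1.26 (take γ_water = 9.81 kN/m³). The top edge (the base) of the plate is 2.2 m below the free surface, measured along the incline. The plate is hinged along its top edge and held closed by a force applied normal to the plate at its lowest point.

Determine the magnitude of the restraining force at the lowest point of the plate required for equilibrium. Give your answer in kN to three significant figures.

P ≈ 28.6 kN

γ = 1.26 × 9.81 = 12.3606 kN/m³.
The plate makes 46° with the vertical, i.e. θ = 90° − 46° = 44° to the horizontal. Measuring y along the incline from the free-surface line, vertical depth h = y·sinθ with sinθ = 0.694658.
With the apex down, the centroid sits h/3 = 3/3 = 1 m below the base (the top edge), so y_c = 2.2 + 1 = 3.2 m and h_c = 3.2 × 0.694658 = 2.22291 m.
A = ½ × 1.8 × 3 = 2.7 m².
Resultant F = γ·h_c·A = 12.3606 × 2.22291 × 2.7 = 74.1866 kN.
I_c = b·h³/36 = 1.8 × 3³/36 = 1.35 m⁴.
Centre of pressure: y_p = y_c + I_c/(y_c·A) = 3.2 + 1.35/(3.2 × 2.7) = 3.2 + 0.15625 = 3.35625 m along the plane.
The resultant acts 1 + 0.15625 = 1.15625 m (along the plate) below the hinge at the top edge, so the moment about the hinge is M = F × 1.15625 = 74.1866 × 1.15625 = 85.7783 kN·m.
A normal force at the bottom, 3 m from the hinge, must supply this moment: P = 85.7783/3 = 28.5928 kN.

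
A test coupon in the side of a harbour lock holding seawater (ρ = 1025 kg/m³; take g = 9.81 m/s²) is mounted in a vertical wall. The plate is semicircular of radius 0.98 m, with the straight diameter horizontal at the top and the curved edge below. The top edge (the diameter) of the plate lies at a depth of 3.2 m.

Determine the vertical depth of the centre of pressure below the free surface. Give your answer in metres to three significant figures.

γ = ρg = 1025 × 9.81 / 1000 = 10.05525 kN/m³.
The centroid of a semicircle lies 4r/(3π) = 0.415925 m from the diameter, here below the top edge, so the centroid depth is h_c = 3.2 + 0.415925 = 3.61593 m.
A = πr²/2 = π × 0.98²/2 = 1.50859 m².
Resultant F = γ·h_c·A = 10.05525 × 3.61593 × 1.50859 = 54.8509 kN.
I_c = (π/8 − 8/(9π))·r⁴ = 0.109757 × 0.98⁴ = 0.101236 m⁴.
Centre of pressure: y_p = y_c + I_c/(y_c·A) = 3.61593 + 0.101236/(3.61593 × 1.50859) = 3.61593 + 0.0185585 = 3.63449 m along the plane.

h_p = 3.63 m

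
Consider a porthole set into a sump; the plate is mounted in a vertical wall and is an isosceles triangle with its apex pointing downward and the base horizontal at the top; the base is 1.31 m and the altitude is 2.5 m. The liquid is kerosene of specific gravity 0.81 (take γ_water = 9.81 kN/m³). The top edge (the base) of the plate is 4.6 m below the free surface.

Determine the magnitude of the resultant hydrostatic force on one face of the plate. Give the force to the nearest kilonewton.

F ≈ 71 kN

γ = 0.81 × 9.81 = 7.9461 kN/m³.
With the apex down, the centroid sits h/3 = 2.5/3 = 0.833333 m below the base (the top edge), so the centroid depth is h_c = 4.6 + 0.833333 = 5.43333 m.
A = ½ × 1.31 × 2.5 = 1.6375 m².
Resultant F = γ·h_c·A = 7.9461 × 5.43333 × 1.6375 = 70.6971 kN.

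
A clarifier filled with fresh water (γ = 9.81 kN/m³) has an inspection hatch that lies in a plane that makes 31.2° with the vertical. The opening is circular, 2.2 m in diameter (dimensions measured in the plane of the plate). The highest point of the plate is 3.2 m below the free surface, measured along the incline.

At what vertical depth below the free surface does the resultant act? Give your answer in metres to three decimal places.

γ = 9.81 kN/m³.
The plate makes 31.2° with the vertical, i.e. θ = 90° − 31.2° = 58.8° to the horizontal. Measuring y along the incline from the free-surface line, vertical depth h = y·sinθ with sinθ = 0.855364.
The centroid is at the centre, 1.1 m below the top of the plate, so y_c = 3.2 + 1.1 = 4.3 m and h_c = 4.3 × 0.855364 = 3.67807 m.
A = π(1.1)² = 3.80133 m².
Resultant F = γ·h_c·A = 9.81 × 3.67807 × 3.80133 = 137.159 kN.
I_c = πr⁴/4 = π × 1.1⁴/4 = 1.1499 m⁴.
Centre of pressure: y_p = y_c + I_c/(y_c·A) = 4.3 + 1.1499/(4.3 × 3.80133) = 4.3 + 0.0703487 = 4.37035 m along the plane.
Vertically, h_p = y_p·sinθ = 4.37035 × 0.855364 = 3.73824 m.

h_p = 3.738 m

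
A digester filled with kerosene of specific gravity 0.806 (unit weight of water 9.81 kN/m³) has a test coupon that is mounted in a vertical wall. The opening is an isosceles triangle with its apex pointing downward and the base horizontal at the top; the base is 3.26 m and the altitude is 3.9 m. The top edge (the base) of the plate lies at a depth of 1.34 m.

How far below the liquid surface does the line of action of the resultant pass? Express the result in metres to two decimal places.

γ = 0.806 × 9.81 = 7.90686 kN/m³.
With the apex down, the centroid sits h/3 = 3.9/3 = 1.3 m below the base (the top edge), so the centroid depth is h_c = 1.34 + 1.3 = 2.64 m.
A = ½ × 3.26 × 3.9 = 6.357 m².
Resultant F = γ·h_c·A = 7.90686 × 2.64 × 6.357 = 132.697 kN.
I_c = b·h³/36 = 3.26 × 3.9³/36 = 5.37166 m⁴.
Centre of pressure: y_p = y_c + I_c/(y_c·A) = 2.64 + 5.37166/(2.64 × 6.357) = 2.64 + 0.320075 = 2.96008 m along the plane.

h_p = 2.96 m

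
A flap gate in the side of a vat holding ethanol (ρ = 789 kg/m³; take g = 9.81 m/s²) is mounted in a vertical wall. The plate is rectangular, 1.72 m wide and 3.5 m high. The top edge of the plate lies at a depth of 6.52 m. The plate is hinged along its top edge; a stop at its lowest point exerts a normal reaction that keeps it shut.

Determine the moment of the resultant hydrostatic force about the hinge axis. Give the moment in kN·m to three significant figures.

M ≈ 722 kN·m

γ = ρg = 789 × 9.81 / 1000 = 7.74009 kN/m³.
The centroid lies 3.5/2 = 1.75 m below the top edge, so the centroid depth is h_c = 6.52 + 1.75 = 8.27 m.
A = 1.72 × 3.5 = 6.02 m².
Resultant F = γ·h_c·A = 7.74009 × 8.27 × 6.02 = 385.343 kN.
I_c = b·h³/12 = 1.72 × 3.5³/12 = 6.14542 m⁴.
Centre of pressure: y_p = y_c + I_c/(y_c·A) = 8.27 + 6.14542/(8.27 × 6.02) = 8.27 + 0.123438 = 8.39344 m along the plane.
The resultant acts 1.75 + 0.123438 = 1.87344 m (along the plate) below the hinge at the top edge, so the moment about the hinge is M = F × 1.87344 = 385.343 × 1.87344 = 721.917 kN·m.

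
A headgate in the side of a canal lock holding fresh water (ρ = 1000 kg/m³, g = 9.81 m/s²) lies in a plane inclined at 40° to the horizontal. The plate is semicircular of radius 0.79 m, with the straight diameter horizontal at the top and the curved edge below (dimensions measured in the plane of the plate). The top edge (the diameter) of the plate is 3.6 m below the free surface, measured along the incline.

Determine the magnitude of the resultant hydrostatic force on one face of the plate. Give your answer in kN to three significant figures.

F ≈ 24.3 kN

γ = ρg = 1000 × 9.81 = 9810 N/m³ = 9.81 kN/m³.
Let θ = 40° be the plate's angle to the horizontal; measure y along the incline from where the plane meets the free surface. Vertical depth h = y·sinθ with sinθ = 0.642788.
The centroid of a semicircle lies 4r/(3π) = 0.335286 m from the diameter, here below the top edge, so y_c = 3.6 + 0.335286 = 3.93529 m and h_c = 3.93529 × 0.642788 = 2.52956 m.
A = πr²/2 = π × 0.79²/2 = 0.980334 m².
Resultant F = γ·h_c·A = 9.81 × 2.52956 × 0.980334 = 24.327 kN.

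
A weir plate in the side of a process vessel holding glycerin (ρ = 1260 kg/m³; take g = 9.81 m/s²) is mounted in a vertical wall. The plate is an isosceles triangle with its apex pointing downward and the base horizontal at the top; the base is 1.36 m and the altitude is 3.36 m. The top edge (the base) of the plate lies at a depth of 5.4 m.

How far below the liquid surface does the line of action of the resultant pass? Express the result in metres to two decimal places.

γ = ρg = 1260 × 9.81 / 1000 = 12.3606 kN/m³.
With the apex down, the centroid sits h/3 = 3.36/3 = 1.12 m below the base (the top edge), so the centroid depth is h_c = 5.4 + 1.12 = 6.52 m.
A = ½ × 1.36 × 3.36 = 2.2848 m².
Resultant F = γ·h_c·A = 12.3606 × 6.52 × 2.2848 = 184.135 kN.
I_c = b·h³/36 = 1.36 × 3.36³/36 = 1.43303 m⁴.
Centre of pressure: y_p = y_c + I_c/(y_c·A) = 6.52 + 1.43303/(6.52 × 2.2848) = 6.52 + 0.0961965 = 6.6162 m along the plane.

h_p = 6.62 m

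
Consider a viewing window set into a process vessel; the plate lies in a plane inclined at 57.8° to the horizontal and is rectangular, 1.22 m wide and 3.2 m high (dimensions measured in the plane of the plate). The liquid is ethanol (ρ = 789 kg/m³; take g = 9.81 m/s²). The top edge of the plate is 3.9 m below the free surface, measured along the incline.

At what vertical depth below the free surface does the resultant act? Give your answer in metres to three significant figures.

γ = ρg = 789 × 9.81 / 1000 = 7.74009 kN/m³.
Let θ = 57.8° be the plate's angle to the horizontal; measure y along the incline from where the plane meets the free surface. Vertical depth h = y·sinθ with sinθ = 0.846193.
The centroid lies 3.2/2 = 1.6 m below the top edge, so y_c = 3.9 + 1.6 = 5.5 m and h_c = 5.5 × 0.846193 = 4.65406 m.
A = 1.22 × 3.2 = 3.904 m².
Resultant F = γ·h_c·A = 7.74009 × 4.65406 × 3.904 = 140.633 kN.
I_c = b·h³/12 = 1.22 × 3.2³/12 = 3.33141 m⁴.
Centre of pressure: y_p = y_c + I_c/(y_c·A) = 5.5 + 3.33141/(5.5 × 3.904) = 5.5 + 0.155151 = 5.65515 m along the plane.
Vertically, h_p = y_p·sinθ = 5.65515 × 0.846193 = 4.78535 m.

h_p = 4.79 m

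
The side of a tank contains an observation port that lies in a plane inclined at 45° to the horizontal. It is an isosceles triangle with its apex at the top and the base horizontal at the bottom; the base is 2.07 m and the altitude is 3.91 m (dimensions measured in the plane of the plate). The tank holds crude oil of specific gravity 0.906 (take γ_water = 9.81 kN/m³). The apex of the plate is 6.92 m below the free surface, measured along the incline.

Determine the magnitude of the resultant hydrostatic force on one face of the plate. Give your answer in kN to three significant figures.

γ = 0.906 × 9.81 = 8.88786 kN/m³.
Let θ = 45° be the plate's angle to the horizontal; measure y along the incline from where the plane meets the free surface. Vertical depth h = y·sinθ with sinθ = 0.707107.
With the apex up, the centroid sits 2h/3 = 2 × 3.91/3 = 2.60667 m below the apex, so y_c = 6.92 + 2.60667 = 9.52667 m and h_c = 9.52667 × 0.707107 = 6.73638 m.
A = ½ × 2.07 × 3.91 = 4.04685 m².
Resultant F = γ·h_c·A = 8.88786 × 6.73638 × 4.04685 = 242.293 kN.

F ≈ 242 kN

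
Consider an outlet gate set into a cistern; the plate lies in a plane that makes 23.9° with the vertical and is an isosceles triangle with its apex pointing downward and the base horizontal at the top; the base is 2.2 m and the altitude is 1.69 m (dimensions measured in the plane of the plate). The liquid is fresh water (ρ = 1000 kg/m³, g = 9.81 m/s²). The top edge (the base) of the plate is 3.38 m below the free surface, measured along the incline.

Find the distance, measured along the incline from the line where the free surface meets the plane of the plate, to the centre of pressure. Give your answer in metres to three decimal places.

γ = ρg = 1000 × 9.81 = 9810 N/m³ = 9.81 kN/m³.
The plate makes 23.9° with the vertical, i.e. θ = 90° − 23.9° = 66.1° to the horizontal. Measuring y along the incline from the free-surface line, vertical depth h = y·sinθ with sinθ = 0.914254.
With the apex down, the centroid sits h/3 = 1.69/3 = 0.563333 m below the base (the top edge), so y_c = 3.38 + 0.563333 = 3.94333 m and h_c = 3.94333 × 0.914254 = 3.60521 m.
A = ½ × 2.2 × 1.69 = 1.859 m².
Resultant F = γ·h_c·A = 9.81 × 3.60521 × 1.859 = 65.7475 kN.
I_c = b·h³/36 = 2.2 × 1.69³/36 = 0.294972 m⁴.
Centre of pressure: y_p = y_c + I_c/(y_c·A) = 3.94333 + 0.294972/(3.94333 × 1.859) = 3.94333 + 0.0402382 = 3.98357 m along the plane.

y_p = 3.984 m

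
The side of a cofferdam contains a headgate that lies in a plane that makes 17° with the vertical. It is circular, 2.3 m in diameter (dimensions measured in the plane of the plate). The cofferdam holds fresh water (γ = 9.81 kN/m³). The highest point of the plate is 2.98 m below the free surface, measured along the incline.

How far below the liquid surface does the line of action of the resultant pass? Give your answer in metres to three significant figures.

h_p = 4.03 m

γ = 9.81 kN/m³.
The plate makes 17° with the vertical, i.e. θ = 90° − 17° = 73° to the horizontal. Measuring y along the incline from the free-surface line, vertical depth h = y·sinθ with sinθ = 0.956305.
The centroid is at the centre, 1.15 m below the top of the plate, so y_c = 2.98 + 1.15 = 4.13 m and h_c = 4.13 × 0.956305 = 3.94954 m.
A = π(1.15)² = 4.15476 m².
Resultant F = γ·h_c·A = 9.81 × 3.94954 × 4.15476 = 160.976 kN.
I_c = πr⁴/4 = π × 1.15⁴/4 = 1.37367 m⁴.
Centre of pressure: y_p = y_c + I_c/(y_c·A) = 4.13 + 1.37367/(4.13 × 4.15476) = 4.13 + 0.0800546 = 4.21005 m along the plane.
Vertically, h_p = y_p·sinθ = 4.21005 × 0.956305 = 4.02609 m.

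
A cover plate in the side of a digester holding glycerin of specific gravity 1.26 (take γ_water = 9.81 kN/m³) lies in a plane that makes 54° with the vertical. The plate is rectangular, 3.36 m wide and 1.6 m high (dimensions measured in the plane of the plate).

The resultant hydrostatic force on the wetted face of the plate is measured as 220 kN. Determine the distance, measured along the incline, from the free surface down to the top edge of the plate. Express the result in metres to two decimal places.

γ = 1.26 × 9.81 = 12.3606 kN/m³.
A = 3.36 × 1.6 = 5.376 m².
From F = γ·h_c·A, the centroid depth is h_c = 220/(12.3606 × 5.376) = 3.31073 m.
The plate makes 54° with the vertical, i.e. θ = 90° − 54° = 36° to the horizontal. Measuring y along the incline from the free-surface line, vertical depth h = y·sinθ with sinθ = 0.587785.
Along the incline, y_c = h_c/sinθ = 3.31073/0.587785 = 5.63255 m.
The centroid lies 1.6/2 = 0.8 m below the top edge, so the top edge sits at y_top = 5.63255 − 0.8 = 4.83255 m along the incline.

y_top ≈ 4.83 m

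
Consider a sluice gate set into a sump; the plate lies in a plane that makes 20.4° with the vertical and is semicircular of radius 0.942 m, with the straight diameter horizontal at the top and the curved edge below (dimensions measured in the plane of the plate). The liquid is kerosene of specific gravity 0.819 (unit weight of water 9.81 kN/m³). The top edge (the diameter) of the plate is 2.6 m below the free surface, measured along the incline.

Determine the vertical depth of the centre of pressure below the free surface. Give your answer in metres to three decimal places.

h_p = 2.831 m

γ = 0.819 × 9.81 = 8.03439 kN/m³.
The plate makes 20.4° with the vertical, i.e. θ = 90° − 20.4° = 69.6° to the horizontal. Measuring y along the incline from the free-surface line, vertical depth h = y·sinθ with sinθ = 0.937282.
The centroid of a semicircle lies 4r/(3π) = 0.399797 m from the diameter, here below the top edge, so y_c = 2.6 + 0.399797 = 2.9998 m and h_c = 2.9998 × 0.937282 = 2.81166 m.
A = πr²/2 = π × 0.942²/2 = 1.39387 m².
Resultant F = γ·h_c·A = 8.03439 × 2.81166 × 1.39387 = 31.4875 kN.
I_c = (π/8 − 8/(9π))·r⁴ = 0.109757 × 0.942⁴ = 0.0864243 m⁴.
Centre of pressure: y_p = y_c + I_c/(y_c·A) = 2.9998 + 0.0864243/(2.9998 × 1.39387) = 2.9998 + 0.0206691 = 3.02047 m along the plane.
Vertically, h_p = y_p·sinθ = 3.02047 × 0.937282 = 2.83103 m.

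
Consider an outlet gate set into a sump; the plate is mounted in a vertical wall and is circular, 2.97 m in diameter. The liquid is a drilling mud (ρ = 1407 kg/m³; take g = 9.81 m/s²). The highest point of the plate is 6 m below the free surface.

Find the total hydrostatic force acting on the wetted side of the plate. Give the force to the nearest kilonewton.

F ≈ 716 kN

γ = ρg = 1407 × 9.81 / 1000 = 13.80267 kN/m³.
The centroid is at the centre, 1.485 m below the top of the plate, so the centroid depth is h_c = 6 + 1.485 = 7.485 m.
A = π(1.485)² = 6.92792 m².
Resultant F = γ·h_c·A = 13.80267 × 7.485 × 6.92792 = 715.744 kN.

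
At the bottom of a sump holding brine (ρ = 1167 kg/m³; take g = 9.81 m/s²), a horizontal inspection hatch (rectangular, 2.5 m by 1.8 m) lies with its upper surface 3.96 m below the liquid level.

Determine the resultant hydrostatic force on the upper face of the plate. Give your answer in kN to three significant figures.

γ = ρg = 1167 × 9.81 / 1000 = 11.44827 kN/m³.
The plate is horizontal, so pressure is uniform at p = γ·h = 11.44827 × 3.96 = 45.3351 kN/m².
A = 2.5 × 1.8 = 4.5 m².
F = p·A = 45.3351 × 4.5 = 204.008 kN.

F ≈ 204 kN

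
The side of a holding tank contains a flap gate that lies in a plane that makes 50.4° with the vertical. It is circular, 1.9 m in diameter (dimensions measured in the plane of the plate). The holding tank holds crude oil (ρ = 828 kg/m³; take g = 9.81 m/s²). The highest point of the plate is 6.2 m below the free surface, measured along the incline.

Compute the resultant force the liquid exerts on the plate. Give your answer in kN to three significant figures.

F ≈ 105 kN

γ = ρg = 828 × 9.81 / 1000 = 8.12268 kN/m³.
The plate makes 50.4° with the vertical, i.e. θ = 90° − 50.4° = 39.6° to the horizontal. Measuring y along the incline from the free-surface line, vertical depth h = y·sinθ with sinθ = 0.637424.
The centroid is at the centre, 0.95 m below the top of the plate, so y_c = 6.2 + 0.95 = 7.15 m and h_c = 7.15 × 0.637424 = 4.55758 m.
A = π(0.95)² = 2.83529 m².
Resultant F = γ·h_c·A = 8.12268 × 4.55758 × 2.83529 = 104.962 kN.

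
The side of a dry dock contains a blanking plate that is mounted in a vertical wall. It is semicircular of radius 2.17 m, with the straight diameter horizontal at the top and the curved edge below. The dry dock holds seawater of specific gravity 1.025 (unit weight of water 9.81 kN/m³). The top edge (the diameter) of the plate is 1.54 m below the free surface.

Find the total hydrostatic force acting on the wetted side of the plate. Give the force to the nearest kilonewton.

F ≈ 183 kN

γ = 1.025 × 9.81 = 10.05525 kN/m³.
The centroid of a semicircle lies 4r/(3π) = 0.920977 m from the diameter, here below the top edge, so the centroid depth is h_c = 1.54 + 0.920977 = 2.46098 m.
A = πr²/2 = π × 2.17²/2 = 7.39672 m².
Resultant F = γ·h_c·A = 10.05525 × 2.46098 × 7.39672 = 183.038 kN.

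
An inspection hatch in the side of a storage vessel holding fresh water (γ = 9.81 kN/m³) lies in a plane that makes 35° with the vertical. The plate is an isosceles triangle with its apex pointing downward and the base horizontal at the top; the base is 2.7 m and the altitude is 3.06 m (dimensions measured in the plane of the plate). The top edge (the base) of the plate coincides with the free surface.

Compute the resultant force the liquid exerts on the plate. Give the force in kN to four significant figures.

F ≈ 33.86 kN

γ = 9.81 kN/m³.
The plate makes 35° with the vertical, i.e. θ = 90° − 35° = 55° to the horizontal. Measuring y along the incline from the free-surface line, vertical depth h = y·sinθ with sinθ = 0.819152.
With the apex down, the centroid sits h/3 = 3.06/3 = 1.02 m below the base (the top edge), so y_c = 1.02 m and h_c = 1.02 × 0.819152 = 0.835535 m.
A = ½ × 2.7 × 3.06 = 4.131 m².
Resultant F = γ·h_c·A = 9.81 × 0.835535 × 4.131 = 33.8601 kN.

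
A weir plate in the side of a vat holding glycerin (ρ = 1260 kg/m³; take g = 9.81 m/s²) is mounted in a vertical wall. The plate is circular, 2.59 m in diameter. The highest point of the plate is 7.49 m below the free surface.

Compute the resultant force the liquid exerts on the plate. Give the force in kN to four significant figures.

F ≈ 572.1 kN

γ = ρg = 1260 × 9.81 / 1000 = 12.3606 kN/m³.
The centroid is at the centre, 1.295 m below the top of the plate, so the centroid depth is h_c = 7.49 + 1.295 = 8.785 m.
A = π(1.295)² = 5.26853 m².
Resultant F = γ·h_c·A = 12.3606 × 8.785 × 5.26853 = 572.098 kN.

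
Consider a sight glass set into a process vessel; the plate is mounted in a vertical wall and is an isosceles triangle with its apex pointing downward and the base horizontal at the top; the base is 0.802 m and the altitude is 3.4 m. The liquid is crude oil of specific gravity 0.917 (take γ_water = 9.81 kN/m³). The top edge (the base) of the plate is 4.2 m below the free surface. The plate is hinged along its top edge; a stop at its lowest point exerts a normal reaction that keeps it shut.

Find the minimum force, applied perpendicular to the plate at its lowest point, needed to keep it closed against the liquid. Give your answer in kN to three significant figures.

P ≈ 24.1 kN

γ = 0.917 × 9.81 = 8.99577 kN/m³.
With the apex down, the centroid sits h/3 = 3.4/3 = 1.13333 m below the base (the top edge), so the centroid depth is h_c = 4.2 + 1.13333 = 5.33333 m.
A = ½ × 0.802 × 3.4 = 1.3634 m².
Resultant F = γ·h_c·A = 8.99577 × 5.33333 × 1.3634 = 65.4124 kN.
I_c = b·h³/36 = 0.802 × 3.4³/36 = 0.875606 m⁴.
Centre of pressure: y_p = y_c + I_c/(y_c·A) = 5.33333 + 0.875606/(5.33333 × 1.3634) = 5.33333 + 0.120417 = 5.45375 m along the plane.
The resultant acts 1.13333 + 0.120417 = 1.25375 m (along the plate) below the hinge at the top edge, so the moment about the hinge is M = F × 1.25375 = 65.4124 × 1.25375 = 82.0108 kN·m.
A normal force at the bottom, 3.4 m from the hinge, must supply this moment: P = 82.0108/3.4 = 24.1208 kN.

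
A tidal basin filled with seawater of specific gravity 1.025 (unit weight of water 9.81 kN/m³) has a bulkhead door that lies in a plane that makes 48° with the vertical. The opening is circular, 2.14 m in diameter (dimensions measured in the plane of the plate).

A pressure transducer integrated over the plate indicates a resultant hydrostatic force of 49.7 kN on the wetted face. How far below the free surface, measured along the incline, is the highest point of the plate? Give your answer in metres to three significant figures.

y_top ≈ 0.984 m

γ = 1.025 × 9.81 = 10.05525 kN/m³.
A = π(1.07)² = 3.59681 m².
From F = γ·h_c·A, the centroid depth is h_c = 49.7/(10.05525 × 3.59681) = 1.37419 m.
The plate makes 48° with the vertical, i.e. θ = 90° − 48° = 42° to the horizontal. Measuring y along the incline from the free-surface line, vertical depth h = y·sinθ with sinθ = 0.669131.
Along the incline, y_c = h_c/sinθ = 1.37419/0.669131 = 2.05369 m.
The centroid is at the centre, 1.07 m below the top of the plate, so the highest point sits at y_top = 2.05369 − 1.07 = 0.98369 m along the incline.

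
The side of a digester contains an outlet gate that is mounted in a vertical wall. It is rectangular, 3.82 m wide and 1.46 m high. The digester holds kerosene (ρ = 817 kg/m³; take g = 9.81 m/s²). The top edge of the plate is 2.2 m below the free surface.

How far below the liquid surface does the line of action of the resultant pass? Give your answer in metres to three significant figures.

γ = ρg = 817 × 9.81 / 1000 = 8.01477 kN/m³.
The centroid lies 1.46/2 = 0.73 m below the top edge, so the centroid depth is h_c = 2.2 + 0.73 = 2.93 m.
A = 3.82 × 1.46 = 5.5772 m².
Resultant F = γ·h_c·A = 8.01477 × 2.93 × 5.5772 = 130.971 kN.
I_c = b·h³/12 = 3.82 × 1.46³/12 = 0.990697 m⁴.
Centre of pressure: y_p = y_c + I_c/(y_c·A) = 2.93 + 0.990697/(2.93 × 5.5772) = 2.93 + 0.0606257 = 2.99063 m along the plane.

h_p = 2.99 m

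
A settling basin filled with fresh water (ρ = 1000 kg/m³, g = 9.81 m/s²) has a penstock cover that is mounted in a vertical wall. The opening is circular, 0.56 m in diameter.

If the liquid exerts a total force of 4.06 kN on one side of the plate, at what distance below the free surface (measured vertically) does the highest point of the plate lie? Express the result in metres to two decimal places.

d_top ≈ 1.40 m

γ = ρg = 1000 × 9.81 = 9810 N/m³ = 9.81 kN/m³.
A = π(0.28)² = 0.246301 m².
From F = γ·h_c·A, the centroid depth is h_c = 4.06/(9.81 × 0.246301) = 1.68032 m.
The centroid is at the centre, 0.28 m below the top of the plate, so the highest point sits at h_top = 1.68032 − 0.28 = 1.40032 m below the surface.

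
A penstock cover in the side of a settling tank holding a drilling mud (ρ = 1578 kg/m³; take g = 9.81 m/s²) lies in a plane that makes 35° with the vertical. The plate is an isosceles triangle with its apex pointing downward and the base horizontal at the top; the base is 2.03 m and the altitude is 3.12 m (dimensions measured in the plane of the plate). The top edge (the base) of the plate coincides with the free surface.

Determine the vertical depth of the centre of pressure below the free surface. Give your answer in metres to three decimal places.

h_p = 1.278 m

γ = ρg = 1578 × 9.81 / 1000 = 15.48018 kN/m³.
The plate makes 35° with the vertical, i.e. θ = 90° − 35° = 55° to the horizontal. Measuring y along the incline from the free-surface line, vertical depth h = y·sinθ with sinθ = 0.819152.
With the apex down, the centroid sits h/3 = 3.12/3 = 1.04 m below the base (the top edge), so y_c = 1.04 m and h_c = 1.04 × 0.819152 = 0.851918 m.
A = ½ × 2.03 × 3.12 = 3.1668 m².
Resultant F = γ·h_c·A = 15.48018 × 0.851918 × 3.1668 = 41.7633 kN.
I_c = b·h³/36 = 2.03 × 3.12³/36 = 1.71261 m⁴.
Centre of pressure: y_p = y_c + I_c/(y_c·A) = 1.04 + 1.71261/(1.04 × 3.1668) = 1.04 + 0.520001 = 1.56 m along the plane.
Vertically, h_p = y_p·sinθ = 1.56 × 0.819152 = 1.27788 m.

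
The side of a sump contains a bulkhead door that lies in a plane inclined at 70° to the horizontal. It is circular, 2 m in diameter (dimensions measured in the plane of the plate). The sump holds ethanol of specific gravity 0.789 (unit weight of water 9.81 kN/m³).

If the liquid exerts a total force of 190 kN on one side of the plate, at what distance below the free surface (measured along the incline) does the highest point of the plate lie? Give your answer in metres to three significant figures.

y_top ≈ 7.32 m

γ = 0.789 × 9.81 = 7.74009 kN/m³.
A = π(1)² = 3.14159 m².
From F = γ·h_c·A, the centroid depth is h_c = 190/(7.74009 × 3.14159) = 7.81372 m.
Let θ = 70° be the plate's angle to the horizontal; measure y along the incline from where the plane meets the free surface. Vertical depth h = y·sinθ with sinθ = 0.939693.
Along the incline, y_c = h_c/sinθ = 7.81372/0.939693 = 8.31518 m.
The centroid is at the centre, 1 m below the top of the plate, so the highest point sits at y_top = 8.31518 − 1 = 7.31518 m along the incline.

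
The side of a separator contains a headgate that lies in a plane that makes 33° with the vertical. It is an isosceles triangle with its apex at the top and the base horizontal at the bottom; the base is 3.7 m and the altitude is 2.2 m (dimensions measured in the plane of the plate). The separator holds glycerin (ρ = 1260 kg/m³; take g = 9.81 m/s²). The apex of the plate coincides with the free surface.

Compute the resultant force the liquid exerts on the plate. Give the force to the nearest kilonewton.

F ≈ 62 kN

γ = ρg = 1260 × 9.81 / 1000 = 12.3606 kN/m³.
The plate makes 33° with the vertical, i.e. θ = 90° − 33° = 57° to the horizontal. Measuring y along the incline from the free-surface line, vertical depth h = y·sinθ with sinθ = 0.838671.
With the apex up, the centroid sits 2h/3 = 2 × 2.2/3 = 1.46667 m below the apex, so y_c = 1.46667 m and h_c = 1.46667 × 0.838671 = 1.23005 m.
A = ½ × 3.7 × 2.2 = 4.07 m².
Resultant F = γ·h_c·A = 12.3606 × 1.23005 × 4.07 = 61.8809 kN.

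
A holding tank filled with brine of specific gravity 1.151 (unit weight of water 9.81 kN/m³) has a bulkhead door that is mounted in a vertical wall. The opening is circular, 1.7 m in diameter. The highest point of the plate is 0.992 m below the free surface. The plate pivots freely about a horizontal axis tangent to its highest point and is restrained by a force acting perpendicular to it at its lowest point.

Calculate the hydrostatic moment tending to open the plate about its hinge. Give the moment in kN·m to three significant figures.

M ≈ 44.8 kN·m

γ = 1.151 × 9.81 = 11.29131 kN/m³.
The centroid is at the centre, 0.85 m below the top of the plate, so the centroid depth is h_c = 0.992 + 0.85 = 1.842 m.
A = π(0.85)² = 2.2698 m².
Resultant F = γ·h_c·A = 11.29131 × 1.842 × 2.2698 = 47.2086 kN.
I_c = πr⁴/4 = π × 0.85⁴/4 = 0.409983 m⁴.
Centre of pressure: y_p = y_c + I_c/(y_c·A) = 1.842 + 0.409983/(1.842 × 2.2698) = 1.842 + 0.0980593 = 1.94006 m along the plane.
The resultant acts 0.85 + 0.0980593 = 0.948059 m (along the plate) below the hinge at the top edge, so the moment about the hinge is M = F × 0.948059 = 47.2086 × 0.948059 = 44.7565 kN·m.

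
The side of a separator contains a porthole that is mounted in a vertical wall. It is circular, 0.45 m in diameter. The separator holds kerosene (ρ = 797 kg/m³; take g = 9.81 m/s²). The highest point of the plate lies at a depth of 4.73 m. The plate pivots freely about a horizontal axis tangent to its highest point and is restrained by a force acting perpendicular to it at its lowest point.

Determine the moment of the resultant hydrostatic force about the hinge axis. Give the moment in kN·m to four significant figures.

M ≈ 1.402 kN·m

γ = ρg = 797 × 9.81 / 1000 = 7.81857 kN/m³.
The centroid is at the centre, 0.225 m below the top of the plate, so the centroid depth is h_c = 4.73 + 0.225 = 4.955 m.
A = π(0.225)² = 0.159043 m².
Resultant F = γ·h_c·A = 7.81857 × 4.955 × 0.159043 = 6.16149 kN.
I_c = πr⁴/4 = π × 0.225⁴/4 = 0.00201289 m⁴.
Centre of pressure: y_p = y_c + I_c/(y_c·A) = 4.955 + 0.00201289/(4.955 × 0.159043) = 4.955 + 0.00255424 = 4.95755 m along the plane.
The resultant acts 0.225 + 0.00255424 = 0.227554 m (along the plate) below the hinge at the top edge, so the moment about the hinge is M = F × 0.227554 = 6.16149 × 0.227554 = 1.40207 kN·m.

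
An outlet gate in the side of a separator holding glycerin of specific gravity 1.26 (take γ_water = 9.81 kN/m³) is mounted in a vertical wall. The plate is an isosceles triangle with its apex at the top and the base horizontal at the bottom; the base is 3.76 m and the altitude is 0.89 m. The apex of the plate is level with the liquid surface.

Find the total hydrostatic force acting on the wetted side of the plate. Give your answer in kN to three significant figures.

F ≈ 12.3 kN

γ = 1.26 × 9.81 = 12.3606 kN/m³.
With the apex up, the centroid sits 2h/3 = 2 × 0.89/3 = 0.593333 m below the apex, so the centroid depth is h_c = 0.593333 m.
A = ½ × 3.76 × 0.89 = 1.6732 m².
Resultant F = γ·h_c·A = 12.3606 × 0.593333 × 1.6732 = 12.2712 kN.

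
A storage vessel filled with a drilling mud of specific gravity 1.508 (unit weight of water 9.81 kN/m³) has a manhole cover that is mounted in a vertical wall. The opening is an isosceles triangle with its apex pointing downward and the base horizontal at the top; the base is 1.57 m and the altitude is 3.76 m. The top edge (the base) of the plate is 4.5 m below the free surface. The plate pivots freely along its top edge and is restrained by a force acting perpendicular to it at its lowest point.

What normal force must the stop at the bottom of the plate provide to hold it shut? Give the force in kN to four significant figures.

γ = 1.508 × 9.81 = 14.79348 kN/m³.
With the apex down, the centroid sits h/3 = 3.76/3 = 1.25333 m below the base (the top edge), so the centroid depth is h_c = 4.5 + 1.25333 = 5.75333 m.
A = ½ × 1.57 × 3.76 = 2.9516 m².
Resultant F = γ·h_c·A = 14.79348 × 5.75333 × 2.9516 = 251.216 kN.
I_c = b·h³/36 = 1.57 × 3.76³/36 = 2.31825 m⁴.
Centre of pressure: y_p = y_c + I_c/(y_c·A) = 5.75333 + 2.31825/(5.75333 × 2.9516) = 5.75333 + 0.136516 = 5.88985 m along the plane.
The resultant acts 1.25333 + 0.136516 = 1.38985 m (along the plate) below the hinge at the top edge, so the moment about the hinge is M = F × 1.38985 = 251.216 × 1.38985 = 349.153 kN·m.
A normal force at the bottom, 3.76 m from the hinge, must supply this moment: P = 349.153/3.76 = 92.8598 kN.

P ≈ 92.86 kN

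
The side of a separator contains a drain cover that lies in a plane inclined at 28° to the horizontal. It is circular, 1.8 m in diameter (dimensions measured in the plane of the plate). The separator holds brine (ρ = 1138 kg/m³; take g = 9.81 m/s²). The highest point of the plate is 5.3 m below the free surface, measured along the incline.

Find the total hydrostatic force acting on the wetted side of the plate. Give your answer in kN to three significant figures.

F ≈ 82.7 kN

γ = ρg = 1138 × 9.81 / 1000 = 11.16378 kN/m³.
Let θ = 28° be the plate's angle to the horizontal; measure y along the incline from where the plane meets the free surface. Vertical depth h = y·sinθ with sinθ = 0.469472.
The centroid is at the centre, 0.9 m below the top of the plate, so y_c = 5.3 + 0.9 = 6.2 m and h_c = 6.2 × 0.469472 = 2.91073 m.
A = π(0.9)² = 2.54469 m².
Resultant F = γ·h_c·A = 11.16378 × 2.91073 × 2.54469 = 82.6891 kN.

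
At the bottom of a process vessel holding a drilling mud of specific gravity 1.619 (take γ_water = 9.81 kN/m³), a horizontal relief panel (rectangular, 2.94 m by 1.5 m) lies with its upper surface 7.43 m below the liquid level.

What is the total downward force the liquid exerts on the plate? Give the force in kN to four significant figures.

F ≈ 520.4 kN

γ = 1.619 × 9.81 = 15.88239 kN/m³.
The plate is horizontal, so pressure is uniform at p = γ·h = 15.88239 × 7.43 = 118.006 kN/m².
A = 2.94 × 1.5 = 4.41 m².
F = p·A = 118.006 × 4.41 = 520.406 kN.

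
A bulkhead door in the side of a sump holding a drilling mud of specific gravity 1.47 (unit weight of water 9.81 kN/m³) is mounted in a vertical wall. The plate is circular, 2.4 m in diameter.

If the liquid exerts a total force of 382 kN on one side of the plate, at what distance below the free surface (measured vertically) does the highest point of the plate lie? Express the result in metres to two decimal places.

d_top ≈ 4.66 m

γ = 1.47 × 9.81 = 14.4207 kN/m³.
A = π(1.2)² = 4.52389 m².
From F = γ·h_c·A, the centroid depth is h_c = 382/(14.4207 × 4.52389) = 5.85551 m.
The centroid is at the centre, 1.2 m below the top of the plate, so the highest point sits at h_top = 5.85551 − 1.2 = 4.65551 m below the surface.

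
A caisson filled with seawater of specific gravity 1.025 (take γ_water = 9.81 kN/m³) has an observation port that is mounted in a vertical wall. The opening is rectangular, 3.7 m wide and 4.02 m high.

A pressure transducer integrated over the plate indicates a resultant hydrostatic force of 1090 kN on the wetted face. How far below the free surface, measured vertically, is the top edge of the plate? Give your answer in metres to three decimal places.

γ = 1.025 × 9.81 = 10.05525 kN/m³.
A = 3.7 × 4.02 = 14.874 m².
From F = γ·h_c·A, the centroid depth is h_c = 1090/(10.05525 × 14.874) = 7.28796 m.
The centroid lies 4.02/2 = 2.01 m below the top edge, so the top edge sits at h_top = 7.28796 − 2.01 = 5.27796 m below the surface.

d_top ≈ 5.278 m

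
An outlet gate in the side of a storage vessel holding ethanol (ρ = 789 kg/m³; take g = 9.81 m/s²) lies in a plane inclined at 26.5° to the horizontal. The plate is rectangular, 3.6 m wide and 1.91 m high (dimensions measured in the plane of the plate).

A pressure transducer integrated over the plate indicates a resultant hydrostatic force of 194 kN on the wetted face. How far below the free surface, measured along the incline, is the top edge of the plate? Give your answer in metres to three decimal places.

y_top ≈ 7.214 m

γ = ρg = 789 × 9.81 / 1000 = 7.74009 kN/m³.
A = 3.6 × 1.91 = 6.876 m².
From F = γ·h_c·A, the centroid depth is h_c = 194/(7.74009 × 6.876) = 3.64519 m.
Let θ = 26.5° be the plate's angle to the horizontal; measure y along the incline from where the plane meets the free surface. Vertical depth h = y·sinθ with sinθ = 0.446198.
Along the incline, y_c = h_c/sinθ = 3.64519/0.446198 = 8.16944 m.
The centroid lies 1.91/2 = 0.955 m below the top edge, so the top edge sits at y_top = 8.16944 − 0.955 = 7.21444 m along the incline.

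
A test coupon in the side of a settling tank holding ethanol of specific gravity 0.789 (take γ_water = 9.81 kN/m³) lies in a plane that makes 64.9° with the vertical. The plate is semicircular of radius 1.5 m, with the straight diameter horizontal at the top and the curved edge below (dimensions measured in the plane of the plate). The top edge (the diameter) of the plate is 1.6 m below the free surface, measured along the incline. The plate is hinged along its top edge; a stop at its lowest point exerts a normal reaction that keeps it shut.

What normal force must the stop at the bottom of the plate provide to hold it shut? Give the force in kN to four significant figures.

P ≈ 12.23 kN

γ = 0.789 × 9.81 = 7.74009 kN/m³.
The plate makes 64.9° with the vertical, i.e. θ = 90° − 64.9° = 25.1° to the horizontal. Measuring y along the incline from the free-surface line, vertical depth h = y·sinθ with sinθ = 0.424199.
The centroid of a semicircle lies 4r/(3π) = 0.63662 m from the diameter, here below the top edge, so y_c = 1.6 + 0.63662 = 2.23662 m and h_c = 2.23662 × 0.424199 = 0.948772 m.
A = πr²/2 = π × 1.5²/2 = 3.53429 m².
Resultant F = γ·h_c·A = 7.74009 × 0.948772 × 3.53429 = 25.9543 kN.
I_c = (π/8 − 8/(9π))·r⁴ = 0.109757 × 1.5⁴ = 0.555645 m⁴.
Centre of pressure: y_p = y_c + I_c/(y_c·A) = 2.23662 + 0.555645/(2.23662 × 3.53429) = 2.23662 + 0.0702915 = 2.30691 m along the plane.
The resultant acts 0.63662 + 0.0702915 = 0.706911 m (along the plate) below the hinge at the top edge, so the moment about the hinge is M = F × 0.706911 = 25.9543 × 0.706911 = 18.3474 kN·m.
A normal force at the bottom, 1.5 m from the hinge, must supply this moment: P = 18.3474/1.5 = 12.2316 kN.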